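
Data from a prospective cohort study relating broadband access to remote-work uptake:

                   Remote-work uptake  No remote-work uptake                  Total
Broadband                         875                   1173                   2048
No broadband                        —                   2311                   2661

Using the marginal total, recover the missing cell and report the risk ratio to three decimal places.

The missing cell is in the unexposed row: 2661 − 2311 = 350.
So a = 875, b = 1173, c = 350, d = 2311.
RR = [a/(a+b)] / [c/(c+d)] = (875/2048) / (350/2661) = 0.42725/0.13153 = 3.24829

3.248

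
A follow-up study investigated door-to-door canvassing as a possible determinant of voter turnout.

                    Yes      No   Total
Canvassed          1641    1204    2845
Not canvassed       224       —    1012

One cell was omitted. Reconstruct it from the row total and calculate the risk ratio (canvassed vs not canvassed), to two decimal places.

The missing cell is in the unexposed row: 1012 − 224 = 788.
So a = 1641, b = 1204, c = 224, d = 788.
RR = [a/(a+b)] / [c/(c+d)] = (1641/2845) / (224/1012) = 0.57680/0.22134 = 2.60591

2.61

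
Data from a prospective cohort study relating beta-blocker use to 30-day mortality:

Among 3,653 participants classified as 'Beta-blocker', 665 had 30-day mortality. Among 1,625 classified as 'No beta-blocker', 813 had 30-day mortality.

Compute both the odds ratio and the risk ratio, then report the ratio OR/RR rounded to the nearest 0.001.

0.611

From the description: a = 665, b = 2988, c = 813, d = 812.
OR = (665·812)/(2988·813) = 539980/2429244 = 0.22228
Risk in exposed = 665/3653 = 0.18204; risk in unexposed = 813/1625 = 0.50031; RR = 0.36386
OR/RR = 0.22228 / 0.36386 = 0.61090
The outcome is not rare, so the OR lies further from 1 than the RR.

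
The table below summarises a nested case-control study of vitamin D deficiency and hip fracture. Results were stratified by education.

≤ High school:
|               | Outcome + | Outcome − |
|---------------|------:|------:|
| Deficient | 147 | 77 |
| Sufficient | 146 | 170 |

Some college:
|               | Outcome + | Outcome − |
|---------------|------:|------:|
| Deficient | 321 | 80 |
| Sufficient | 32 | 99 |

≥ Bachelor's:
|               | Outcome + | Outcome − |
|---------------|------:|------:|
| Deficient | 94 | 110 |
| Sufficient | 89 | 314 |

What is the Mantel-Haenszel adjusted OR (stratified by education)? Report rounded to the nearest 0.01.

OR_MH = Σ(aᵢdᵢ/nᵢ) / Σ(bᵢcᵢ/nᵢ), where nᵢ is the stratum total.
Stratum 1 (≤ High school): n = 540; a·d/n = 147·170/540 = 46.2778; b·c/n = 77·146/540 = 20.8185
Stratum 2 (Some college): n = 532; a·d/n = 321·99/532 = 59.7350; b·c/n = 80·32/532 = 4.8120
Stratum 3 (≥ Bachelor's): n = 607; a·d/n = 94·314/607 = 48.6260; b·c/n = 110·89/607 = 16.1285
OR_MH = (46.2778 + 59.7350 + 48.6260) / (20.8185 + 4.8120 + 16.1285) = 154.6388 / 41.7590 = 3.70312

3.70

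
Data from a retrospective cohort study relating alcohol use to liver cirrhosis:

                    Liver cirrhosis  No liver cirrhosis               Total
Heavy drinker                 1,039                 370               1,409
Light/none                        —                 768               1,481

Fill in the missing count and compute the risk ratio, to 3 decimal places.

1.532

The missing cell is in the unexposed row: 1481 − 768 = 713.
So a = 1039, b = 370, c = 713, d = 768.
RR = [a/(a+b)] / [c/(c+d)] = (1039/1409) / (713/1481) = 0.73740/0.48143 = 1.53169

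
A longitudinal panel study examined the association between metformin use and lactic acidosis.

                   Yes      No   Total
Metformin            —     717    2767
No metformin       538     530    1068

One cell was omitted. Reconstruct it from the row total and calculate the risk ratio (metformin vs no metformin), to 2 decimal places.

1.47

The missing cell is in the exposed row: 2767 − 717 = 2050.
So a = 2050, b = 717, c = 538, d = 530.
RR = [a/(a+b)] / [c/(c+d)] = (2050/2767) / (538/1068) = 0.74087/0.50375 = 1.47073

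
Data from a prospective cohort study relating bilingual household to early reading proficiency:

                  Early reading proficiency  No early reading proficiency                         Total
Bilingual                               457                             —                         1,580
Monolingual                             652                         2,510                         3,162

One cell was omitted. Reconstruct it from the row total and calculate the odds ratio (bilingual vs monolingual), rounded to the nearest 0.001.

1.567

The missing cell is in the exposed row: 1580 − 457 = 1123.
So a = 457, b = 1123, c = 652, d = 2510.
OR = (a·d)/(b·c) = (457 × 2510) / (1123 × 652) = 1147070 / 732196 = 1.56662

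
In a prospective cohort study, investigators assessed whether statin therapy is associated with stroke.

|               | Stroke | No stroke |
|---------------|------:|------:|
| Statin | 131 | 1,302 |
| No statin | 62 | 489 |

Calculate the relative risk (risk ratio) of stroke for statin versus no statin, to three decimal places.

0.812

Cells: a = 131, b = 1302, c = 62, d = 489.
Risk in exposed = 131/1433 = 0.09142; risk in unexposed = 62/551 = 0.11252.
RR = 0.09142 / 0.11252 = 0.81243
The risk is 19% lower among the exposed than among the unexposed.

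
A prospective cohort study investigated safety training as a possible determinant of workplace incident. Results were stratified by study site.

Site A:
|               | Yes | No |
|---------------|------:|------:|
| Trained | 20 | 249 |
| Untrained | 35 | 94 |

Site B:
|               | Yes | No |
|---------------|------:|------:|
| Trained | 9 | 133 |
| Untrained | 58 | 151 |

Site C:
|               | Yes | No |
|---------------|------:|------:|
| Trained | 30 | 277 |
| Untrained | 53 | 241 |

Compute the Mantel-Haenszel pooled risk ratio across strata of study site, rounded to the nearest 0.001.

RR_MH = Σ(aᵢ·n₀ᵢ/nᵢ) / Σ(cᵢ·n₁ᵢ/nᵢ), with n₁ᵢ = aᵢ+bᵢ (exposed), n₀ᵢ = cᵢ+dᵢ (unexposed), nᵢ = n₁ᵢ+n₀ᵢ.
Stratum 1 (Site A): n₁ = 269, n₀ = 129, n = 398; a·n₀/n = 20·129/398 = 6.4824; c·n₁/n = 35·269/398 = 23.6558
Stratum 2 (Site B): n₁ = 142, n₀ = 209, n = 351; a·n₀/n = 9·209/351 = 5.3590; c·n₁/n = 58·142/351 = 23.4644
Stratum 3 (Site C): n₁ = 307, n₀ = 294, n = 601; a·n₀/n = 30·294/601 = 14.6755; c·n₁/n = 53·307/601 = 27.0732
RR_MH = (6.4824 + 5.3590 + 14.6755) / (23.6558 + 23.4644 + 27.0732) = 26.5169 / 74.1934 = 0.35740

0.357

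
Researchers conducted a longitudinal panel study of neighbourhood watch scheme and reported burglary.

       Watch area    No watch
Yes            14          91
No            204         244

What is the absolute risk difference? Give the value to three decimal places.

Reading the table with exposure as columns: a = 14 (Watch area, case), b = 204 (Watch area, non-case), c = 91 (No watch, case), d = 244.
Risk in exposed = 14/218 = 0.064220; risk in unexposed = 91/335 = 0.271642.
Risk difference = 0.064220 − 0.271642 = -0.207422

-0.207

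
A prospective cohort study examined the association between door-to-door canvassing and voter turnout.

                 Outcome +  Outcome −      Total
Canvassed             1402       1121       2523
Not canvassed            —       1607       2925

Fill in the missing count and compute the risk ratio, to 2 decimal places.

1.23

The missing cell is in the unexposed row: 2925 − 1607 = 1318.
So a = 1402, b = 1121, c = 1318, d = 1607.
RR = [a/(a+b)] / [c/(c+d)] = (1402/2523) / (1318/2925) = 0.55569/0.45060 = 1.23322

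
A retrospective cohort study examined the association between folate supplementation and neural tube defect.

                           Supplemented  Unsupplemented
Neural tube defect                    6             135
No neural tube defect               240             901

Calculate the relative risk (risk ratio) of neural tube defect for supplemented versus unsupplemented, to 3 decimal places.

Reading the table with exposure as columns: a = 6 (Supplemented, case), b = 240 (Supplemented, non-case), c = 135 (Unsupplemented, case), d = 901.
Risk in exposed = 6/246 = 0.02439; risk in unexposed = 135/1036 = 0.13031.
RR = 0.02439 / 0.13031 = 0.18717
The risk is 81% lower among the exposed than among the unexposed.

0.187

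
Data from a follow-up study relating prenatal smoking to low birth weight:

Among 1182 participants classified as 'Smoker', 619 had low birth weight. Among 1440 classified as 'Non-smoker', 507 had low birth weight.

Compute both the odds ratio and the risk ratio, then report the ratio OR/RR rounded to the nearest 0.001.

1.360

From the description: a = 619, b = 563, c = 507, d = 933.
OR = (619·933)/(563·507) = 577527/285441 = 2.02328
Risk in exposed = 619/1182 = 0.52369; risk in unexposed = 507/1440 = 0.35208; RR = 1.48740
OR/RR = 2.02328 / 1.48740 = 1.36028
The outcome is not rare, so the OR lies further from 1 than the RR.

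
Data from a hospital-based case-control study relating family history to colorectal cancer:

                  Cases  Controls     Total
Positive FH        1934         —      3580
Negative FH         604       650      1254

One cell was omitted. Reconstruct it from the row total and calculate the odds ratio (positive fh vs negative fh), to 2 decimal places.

The missing cell is in the exposed row: 3580 − 1934 = 1646.
So a = 1934, b = 1646, c = 604, d = 650.
OR = (a·d)/(b·c) = (1934 × 650) / (1646 × 604) = 1257100 / 994184 = 1.26445

1.26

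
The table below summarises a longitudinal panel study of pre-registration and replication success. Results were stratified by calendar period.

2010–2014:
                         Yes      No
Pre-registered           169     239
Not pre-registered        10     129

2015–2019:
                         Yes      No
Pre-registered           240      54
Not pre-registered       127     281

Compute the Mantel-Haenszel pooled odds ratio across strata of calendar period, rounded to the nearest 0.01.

9.61

OR_MH = Σ(aᵢdᵢ/nᵢ) / Σ(bᵢcᵢ/nᵢ), where nᵢ is the stratum total.
Stratum 1 (2010–2014): n = 547; a·d/n = 169·129/547 = 39.8556; b·c/n = 239·10/547 = 4.3693
Stratum 2 (2015–2019): n = 702; a·d/n = 240·281/702 = 96.0684; b·c/n = 54·127/702 = 9.7692
OR_MH = (39.8556 + 96.0684) / (4.3693 + 9.7692) = 135.9240 / 14.1385 = 9.61373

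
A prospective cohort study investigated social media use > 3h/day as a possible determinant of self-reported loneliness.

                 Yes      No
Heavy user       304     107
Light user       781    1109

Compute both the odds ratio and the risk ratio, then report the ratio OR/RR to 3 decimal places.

2.254

Cells: a = 304, b = 107, c = 781, d = 1109.
OR = (304·1109)/(107·781) = 337136/83567 = 4.03432
Risk in exposed = 304/411 = 0.73966; risk in unexposed = 781/1890 = 0.41323; RR = 1.78996
OR/RR = 4.03432 / 1.78996 = 2.25386
The outcome is not rare, so the OR lies further from 1 than the RR.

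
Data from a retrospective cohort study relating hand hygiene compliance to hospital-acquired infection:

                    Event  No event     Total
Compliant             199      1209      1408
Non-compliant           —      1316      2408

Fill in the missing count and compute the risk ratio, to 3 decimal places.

The missing cell is in the unexposed row: 2408 − 1316 = 1092.
So a = 199, b = 1209, c = 1092, d = 1316.
RR = [a/(a+b)] / [c/(c+d)] = (199/1408) / (1092/2408) = 0.14134/0.45349 = 0.31166

0.312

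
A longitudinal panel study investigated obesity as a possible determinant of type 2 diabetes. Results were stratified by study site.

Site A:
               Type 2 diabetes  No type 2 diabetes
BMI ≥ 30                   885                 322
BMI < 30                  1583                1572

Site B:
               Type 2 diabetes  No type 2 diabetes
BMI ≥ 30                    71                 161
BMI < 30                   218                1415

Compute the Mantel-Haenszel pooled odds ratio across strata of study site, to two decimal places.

OR_MH = Σ(aᵢdᵢ/nᵢ) / Σ(bᵢcᵢ/nᵢ), where nᵢ is the stratum total.
Stratum 1 (Site A): n = 4362; a·d/n = 885·1572/4362 = 318.9409; b·c/n = 322·1583/4362 = 116.8560
Stratum 2 (Site B): n = 1865; a·d/n = 71·1415/1865 = 53.8686; b·c/n = 161·218/1865 = 18.8193
OR_MH = (318.9409 + 53.8686) / (116.8560 + 18.8193) = 372.8095 / 135.6753 = 2.74781

2.75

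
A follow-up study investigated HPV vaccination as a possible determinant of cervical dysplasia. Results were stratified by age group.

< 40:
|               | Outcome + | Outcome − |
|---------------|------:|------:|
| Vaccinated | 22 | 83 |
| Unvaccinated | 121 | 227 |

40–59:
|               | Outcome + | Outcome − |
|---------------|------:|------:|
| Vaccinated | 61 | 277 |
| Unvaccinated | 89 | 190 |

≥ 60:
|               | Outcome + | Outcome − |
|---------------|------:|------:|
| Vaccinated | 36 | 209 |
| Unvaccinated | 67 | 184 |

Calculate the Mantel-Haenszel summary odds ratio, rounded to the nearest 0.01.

0.48

OR_MH = Σ(aᵢdᵢ/nᵢ) / Σ(bᵢcᵢ/nᵢ), where nᵢ is the stratum total.
Stratum 1 (< 40): n = 453; a·d/n = 22·227/453 = 11.0243; b·c/n = 83·121/453 = 22.1700
Stratum 2 (40–59): n = 617; a·d/n = 61·190/617 = 18.7844; b·c/n = 277·89/617 = 39.9562
Stratum 3 (≥ 60): n = 496; a·d/n = 36·184/496 = 13.3548; b·c/n = 209·67/496 = 28.2319
OR_MH = (11.0243 + 18.7844 + 13.3548) / (22.1700 + 39.9562 + 28.2319) = 43.1636 / 90.3581 = 0.47769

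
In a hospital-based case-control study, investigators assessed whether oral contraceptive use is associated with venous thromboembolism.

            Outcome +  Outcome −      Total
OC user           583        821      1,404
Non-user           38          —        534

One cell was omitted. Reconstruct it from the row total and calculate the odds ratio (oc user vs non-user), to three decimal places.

The missing cell is in the unexposed row: 534 − 38 = 496.
So a = 583, b = 821, c = 38, d = 496.
OR = (a·d)/(b·c) = (583 × 496) / (821 × 38) = 289168 / 31198 = 9.26880

9.269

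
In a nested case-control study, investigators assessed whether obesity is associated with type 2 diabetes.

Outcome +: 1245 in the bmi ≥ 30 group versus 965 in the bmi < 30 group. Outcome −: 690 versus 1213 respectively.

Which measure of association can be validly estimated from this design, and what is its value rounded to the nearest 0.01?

From the description: a = 1245, b = 690, c = 965, d = 1213.
This is a nested case-control study: participants were sampled on outcome status, so risks in the source population cannot be estimated directly — relative risk is not valid here. The odds ratio is the appropriate measure.
OR = (a·d)/(b·c) = (1245 × 1213) / (690 × 965) = 1510185 / 665850 = 2.26806

2.27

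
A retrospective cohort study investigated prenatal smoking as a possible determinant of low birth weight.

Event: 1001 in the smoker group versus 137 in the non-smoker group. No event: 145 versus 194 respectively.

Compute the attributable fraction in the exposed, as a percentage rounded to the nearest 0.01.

From the description: a = 1001, b = 145, c = 137, d = 194.
Risk in exposed = 1001/1146 = 0.87347; risk in unexposed = 137/331 = 0.41390.
RR = 0.87347/0.41390 = 2.11036
AR% = (RR − 1)/RR × 100 = (2.11036 − 1)/2.11036 × 100 = 52.6148%

52.61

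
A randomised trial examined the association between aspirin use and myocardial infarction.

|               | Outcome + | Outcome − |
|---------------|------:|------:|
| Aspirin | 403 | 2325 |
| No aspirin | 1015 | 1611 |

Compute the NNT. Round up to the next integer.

Risk in treated group = 403/2728 = 0.14773; risk in control = 1015/2626 = 0.38652.
Absolute risk reduction = 0.38652 − 0.14773 = 0.23879
NNT = 1 / ARR = 1 / 0.23879 = 4.188 → round up → 5

5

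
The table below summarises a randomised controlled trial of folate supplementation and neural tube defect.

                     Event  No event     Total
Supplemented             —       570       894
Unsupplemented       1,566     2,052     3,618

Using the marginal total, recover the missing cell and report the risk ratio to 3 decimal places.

The missing cell is in the exposed row: 894 − 570 = 324.
So a = 324, b = 570, c = 1566, d = 2052.
RR = [a/(a+b)] / [c/(c+d)] = (324/894) / (1566/3618) = 0.36242/0.43284 = 0.83731

0.837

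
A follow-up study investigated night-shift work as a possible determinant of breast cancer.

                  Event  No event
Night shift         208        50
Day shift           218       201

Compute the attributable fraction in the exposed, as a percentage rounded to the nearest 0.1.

Cells: a = 208, b = 50, c = 218, d = 201.
Risk in exposed = 208/258 = 0.80620; risk in unexposed = 218/419 = 0.52029.
RR = 0.80620/0.52029 = 1.54953
AR% = (RR − 1)/RR × 100 = (1.54953 − 1)/1.54953 × 100 = 35.4645%

35.5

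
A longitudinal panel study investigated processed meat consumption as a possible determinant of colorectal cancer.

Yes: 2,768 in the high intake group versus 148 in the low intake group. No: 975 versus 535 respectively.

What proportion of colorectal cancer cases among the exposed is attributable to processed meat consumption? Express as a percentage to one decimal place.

70.7

From the description: a = 2768, b = 975, c = 148, d = 535.
Risk in exposed = 2768/3743 = 0.73951; risk in unexposed = 148/683 = 0.21669.
RR = 0.73951/0.21669 = 3.41276
AR% = (RR − 1)/RR × 100 = (3.41276 − 1)/3.41276 × 100 = 70.6982%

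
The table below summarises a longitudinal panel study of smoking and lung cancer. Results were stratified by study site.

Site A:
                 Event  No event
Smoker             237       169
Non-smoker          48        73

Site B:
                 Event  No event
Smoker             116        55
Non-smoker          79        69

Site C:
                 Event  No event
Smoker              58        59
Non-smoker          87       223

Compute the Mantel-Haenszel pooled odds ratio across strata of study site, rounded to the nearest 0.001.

OR_MH = Σ(aᵢdᵢ/nᵢ) / Σ(bᵢcᵢ/nᵢ), where nᵢ is the stratum total.
Stratum 1 (Site A): n = 527; a·d/n = 237·73/527 = 32.8292; b·c/n = 169·48/527 = 15.3928
Stratum 2 (Site B): n = 319; a·d/n = 116·69/319 = 25.0909; b·c/n = 55·79/319 = 13.6207
Stratum 3 (Site C): n = 427; a·d/n = 58·223/427 = 30.2904; b·c/n = 59·87/427 = 12.0211
OR_MH = (32.8292 + 25.0909 + 30.2904) / (15.3928 + 13.6207 + 12.0211) = 88.2105 / 41.0346 = 2.14966

2.150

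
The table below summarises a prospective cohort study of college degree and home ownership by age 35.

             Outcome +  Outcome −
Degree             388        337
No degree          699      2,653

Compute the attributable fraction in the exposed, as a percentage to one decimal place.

61.0

Cells: a = 388, b = 337, c = 699, d = 2653.
Risk in exposed = 388/725 = 0.53517; risk in unexposed = 699/3352 = 0.20853.
RR = 0.53517/0.20853 = 2.56638
AR% = (RR − 1)/RR × 100 = (2.56638 − 1)/2.56638 × 100 = 61.0346%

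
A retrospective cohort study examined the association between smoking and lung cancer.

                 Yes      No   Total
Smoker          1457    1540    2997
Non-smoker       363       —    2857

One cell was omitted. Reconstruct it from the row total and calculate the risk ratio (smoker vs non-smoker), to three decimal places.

3.826

The missing cell is in the unexposed row: 2857 − 363 = 2494.
So a = 1457, b = 1540, c = 363, d = 2494.
RR = [a/(a+b)] / [c/(c+d)] = (1457/2997) / (363/2857) = 0.48615/0.12706 = 3.82628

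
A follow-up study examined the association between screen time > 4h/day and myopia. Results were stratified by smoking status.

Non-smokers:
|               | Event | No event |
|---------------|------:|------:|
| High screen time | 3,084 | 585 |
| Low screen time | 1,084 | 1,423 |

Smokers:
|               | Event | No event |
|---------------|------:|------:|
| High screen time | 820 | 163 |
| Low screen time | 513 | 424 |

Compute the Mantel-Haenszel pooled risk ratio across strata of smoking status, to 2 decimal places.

RR_MH = Σ(aᵢ·n₀ᵢ/nᵢ) / Σ(cᵢ·n₁ᵢ/nᵢ), with n₁ᵢ = aᵢ+bᵢ (exposed), n₀ᵢ = cᵢ+dᵢ (unexposed), nᵢ = n₁ᵢ+n₀ᵢ.
Stratum 1 (Non-smokers): n₁ = 3669, n₀ = 2507, n = 6176; a·n₀/n = 3084·2507/6176 = 1251.8763; c·n₁/n = 1084·3669/6176 = 643.9760
Stratum 2 (Smokers): n₁ = 983, n₀ = 937, n = 1920; a·n₀/n = 820·937/1920 = 400.1771; c·n₁/n = 513·983/1920 = 262.6453
RR_MH = (1251.8763 + 400.1771) / (643.9760 + 262.6453) = 1652.0534 / 906.6213 = 1.82221

1.82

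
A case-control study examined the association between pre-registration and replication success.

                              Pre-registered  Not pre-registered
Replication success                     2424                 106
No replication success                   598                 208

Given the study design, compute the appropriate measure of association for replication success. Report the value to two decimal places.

Reading the table with exposure as columns: a = 2424 (Pre-registered, case), b = 598 (Pre-registered, non-case), c = 106 (Not pre-registered, case), d = 208.
This is a case-control study: participants were sampled on outcome status, so risks in the source population cannot be estimated directly — relative risk is not valid here. The odds ratio is the appropriate measure.
OR = (a·d)/(b·c) = (2424 × 208) / (598 × 106) = 504192 / 63388 = 7.95406

7.95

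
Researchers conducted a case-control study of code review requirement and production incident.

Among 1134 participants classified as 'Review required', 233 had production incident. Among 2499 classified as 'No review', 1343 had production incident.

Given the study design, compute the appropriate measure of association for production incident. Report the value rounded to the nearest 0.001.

0.223

From the description: a = 233, b = 901, c = 1343, d = 1156.
This is a case-control study: participants were sampled on outcome status, so risks in the source population cannot be estimated directly — relative risk is not valid here. The odds ratio is the appropriate measure.
OR = (a·d)/(b·c) = (233 × 1156) / (901 × 1343) = 269348 / 1210043 = 0.22259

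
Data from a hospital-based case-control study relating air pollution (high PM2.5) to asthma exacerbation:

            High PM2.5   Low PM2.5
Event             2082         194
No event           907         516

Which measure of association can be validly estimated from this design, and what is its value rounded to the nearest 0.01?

6.11

Reading the table with exposure as columns: a = 2082 (High PM2.5, case), b = 907 (High PM2.5, non-case), c = 194 (Low PM2.5, case), d = 516.
This is a hospital-based case-control study: participants were sampled on outcome status, so risks in the source population cannot be estimated directly — relative risk is not valid here. The odds ratio is the appropriate measure.
OR = (a·d)/(b·c) = (2082 × 516) / (907 × 194) = 1074312 / 175958 = 6.10550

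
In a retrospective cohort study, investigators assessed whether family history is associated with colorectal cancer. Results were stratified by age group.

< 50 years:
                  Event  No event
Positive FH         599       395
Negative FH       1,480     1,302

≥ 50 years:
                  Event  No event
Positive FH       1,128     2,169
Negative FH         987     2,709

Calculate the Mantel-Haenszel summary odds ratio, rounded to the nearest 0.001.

1.396

OR_MH = Σ(aᵢdᵢ/nᵢ) / Σ(bᵢcᵢ/nᵢ), where nᵢ is the stratum total.
Stratum 1 (< 50 years): n = 3776; a·d/n = 599·1302/3776 = 206.5408; b·c/n = 395·1480/3776 = 154.8199
Stratum 2 (≥ 50 years): n = 6993; a·d/n = 1128·2709/6993 = 436.9730; b·c/n = 2169·987/6993 = 306.1351
OR_MH = (206.5408 + 436.9730) / (154.8199 + 306.1351) = 643.5138 / 460.9551 = 1.39604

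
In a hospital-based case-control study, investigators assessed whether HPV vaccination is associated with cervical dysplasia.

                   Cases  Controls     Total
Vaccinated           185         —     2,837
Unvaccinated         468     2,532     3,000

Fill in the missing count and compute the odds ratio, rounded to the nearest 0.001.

0.377

The missing cell is in the exposed row: 2837 − 185 = 2652.
So a = 185, b = 2652, c = 468, d = 2532.
OR = (a·d)/(b·c) = (185 × 2532) / (2652 × 468) = 468420 / 1241136 = 0.37741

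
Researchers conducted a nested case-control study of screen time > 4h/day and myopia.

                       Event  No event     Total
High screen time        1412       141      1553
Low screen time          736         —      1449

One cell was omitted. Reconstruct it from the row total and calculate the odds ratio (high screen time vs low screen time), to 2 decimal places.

The missing cell is in the unexposed row: 1449 − 736 = 713.
So a = 1412, b = 141, c = 736, d = 713.
OR = (a·d)/(b·c) = (1412 × 713) / (141 × 736) = 1006756 / 103776 = 9.70124

9.70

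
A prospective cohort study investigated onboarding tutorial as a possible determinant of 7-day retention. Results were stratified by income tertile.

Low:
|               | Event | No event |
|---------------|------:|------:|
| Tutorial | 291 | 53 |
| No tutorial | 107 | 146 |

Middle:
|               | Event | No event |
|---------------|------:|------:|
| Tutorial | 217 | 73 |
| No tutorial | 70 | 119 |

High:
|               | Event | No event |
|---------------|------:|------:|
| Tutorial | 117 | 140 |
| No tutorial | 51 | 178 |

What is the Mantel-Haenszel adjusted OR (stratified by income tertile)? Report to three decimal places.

OR_MH = Σ(aᵢdᵢ/nᵢ) / Σ(bᵢcᵢ/nᵢ), where nᵢ is the stratum total.
Stratum 1 (Low): n = 597; a·d/n = 291·146/597 = 71.1658; b·c/n = 53·107/597 = 9.4992
Stratum 2 (Middle): n = 479; a·d/n = 217·119/479 = 53.9102; b·c/n = 73·70/479 = 10.6681
Stratum 3 (High): n = 486; a·d/n = 117·178/486 = 42.8519; b·c/n = 140·51/486 = 14.6914
OR_MH = (71.1658 + 53.9102 + 42.8519) / (9.4992 + 10.6681 + 14.6914) = 167.9279 / 34.8586 = 4.81741

4.817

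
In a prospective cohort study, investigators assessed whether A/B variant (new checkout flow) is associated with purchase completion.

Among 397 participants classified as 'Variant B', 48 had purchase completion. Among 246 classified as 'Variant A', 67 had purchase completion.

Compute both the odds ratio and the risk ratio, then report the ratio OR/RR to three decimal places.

From the description: a = 48, b = 349, c = 67, d = 179.
OR = (48·179)/(349·67) = 8592/23383 = 0.36745
Risk in exposed = 48/397 = 0.12091; risk in unexposed = 67/246 = 0.27236; RR = 0.44393
OR/RR = 0.36745 / 0.44393 = 0.82772
The outcome is not rare, so the OR lies further from 1 than the RR.

0.828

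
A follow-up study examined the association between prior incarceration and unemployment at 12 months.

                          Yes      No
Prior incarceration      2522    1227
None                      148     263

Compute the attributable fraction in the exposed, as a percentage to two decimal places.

46.47

Cells: a = 2522, b = 1227, c = 148, d = 263.
Risk in exposed = 2522/3749 = 0.67271; risk in unexposed = 148/411 = 0.36010.
RR = 0.67271/0.36010 = 1.86814
AR% = (RR − 1)/RR × 100 = (1.86814 − 1)/1.86814 × 100 = 46.4709%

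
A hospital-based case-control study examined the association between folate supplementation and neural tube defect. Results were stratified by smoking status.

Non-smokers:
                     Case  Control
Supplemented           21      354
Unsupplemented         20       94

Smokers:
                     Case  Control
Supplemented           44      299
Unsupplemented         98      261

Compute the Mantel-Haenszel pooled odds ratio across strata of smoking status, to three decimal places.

OR_MH = Σ(aᵢdᵢ/nᵢ) / Σ(bᵢcᵢ/nᵢ), where nᵢ is the stratum total.
Stratum 1 (Non-smokers): n = 489; a·d/n = 21·94/489 = 4.0368; b·c/n = 354·20/489 = 14.4785
Stratum 2 (Smokers): n = 702; a·d/n = 44·261/702 = 16.3590; b·c/n = 299·98/702 = 41.7407
OR_MH = (4.0368 + 16.3590) / (14.4785 + 41.7407) = 20.3958 / 56.2193 = 0.36279

0.363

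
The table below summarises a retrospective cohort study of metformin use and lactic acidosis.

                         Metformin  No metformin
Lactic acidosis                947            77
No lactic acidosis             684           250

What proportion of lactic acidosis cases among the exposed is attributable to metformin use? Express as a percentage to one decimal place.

59.4

Reading the table with exposure as columns: a = 947 (Metformin, case), b = 684 (Metformin, non-case), c = 77 (No metformin, case), d = 250.
Risk in exposed = 947/1631 = 0.58063; risk in unexposed = 77/327 = 0.23547.
RR = 0.58063/0.23547 = 2.46577
AR% = (RR − 1)/RR × 100 = (2.46577 − 1)/2.46577 × 100 = 59.4448%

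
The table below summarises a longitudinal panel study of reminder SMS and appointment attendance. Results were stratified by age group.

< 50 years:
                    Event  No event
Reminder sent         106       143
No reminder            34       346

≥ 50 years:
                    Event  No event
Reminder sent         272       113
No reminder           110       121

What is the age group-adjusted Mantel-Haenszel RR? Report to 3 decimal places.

2.020

RR_MH = Σ(aᵢ·n₀ᵢ/nᵢ) / Σ(cᵢ·n₁ᵢ/nᵢ), with n₁ᵢ = aᵢ+bᵢ (exposed), n₀ᵢ = cᵢ+dᵢ (unexposed), nᵢ = n₁ᵢ+n₀ᵢ.
Stratum 1 (< 50 years): n₁ = 249, n₀ = 380, n = 629; a·n₀/n = 106·380/629 = 64.0382; c·n₁/n = 34·249/629 = 13.4595
Stratum 2 (≥ 50 years): n₁ = 385, n₀ = 231, n = 616; a·n₀/n = 272·231/616 = 102.0000; c·n₁/n = 110·385/616 = 68.7500
RR_MH = (64.0382 + 102.0000) / (13.4595 + 68.7500) = 166.0382 / 82.2095 = 2.01970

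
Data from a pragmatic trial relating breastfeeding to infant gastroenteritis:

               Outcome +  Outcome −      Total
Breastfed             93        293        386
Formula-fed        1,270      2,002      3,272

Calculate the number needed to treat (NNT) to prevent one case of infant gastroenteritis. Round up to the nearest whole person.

7

Risk in treated group = 93/386 = 0.24093; risk in control = 1270/3272 = 0.38814.
Absolute risk reduction = 0.38814 − 0.24093 = 0.14721
NNT = 1 / ARR = 1 / 0.14721 = 6.793 → round up → 7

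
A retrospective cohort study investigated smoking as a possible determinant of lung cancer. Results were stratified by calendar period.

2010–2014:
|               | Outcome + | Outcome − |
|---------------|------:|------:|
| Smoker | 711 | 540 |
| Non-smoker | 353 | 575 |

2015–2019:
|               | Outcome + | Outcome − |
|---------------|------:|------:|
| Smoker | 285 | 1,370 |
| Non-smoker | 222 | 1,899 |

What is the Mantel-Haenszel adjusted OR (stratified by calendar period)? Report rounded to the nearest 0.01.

1.97

OR_MH = Σ(aᵢdᵢ/nᵢ) / Σ(bᵢcᵢ/nᵢ), where nᵢ is the stratum total.
Stratum 1 (2010–2014): n = 2179; a·d/n = 711·575/2179 = 187.6205; b·c/n = 540·353/2179 = 87.4805
Stratum 2 (2015–2019): n = 3776; a·d/n = 285·1899/3776 = 143.3302; b·c/n = 1370·222/3776 = 80.5456
OR_MH = (187.6205 + 143.3302) / (87.4805 + 80.5456) = 330.9507 / 168.0260 = 1.96964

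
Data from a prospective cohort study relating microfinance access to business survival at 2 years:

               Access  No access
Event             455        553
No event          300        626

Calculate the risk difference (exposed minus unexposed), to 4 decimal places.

Reading the table with exposure as columns: a = 455 (Access, case), b = 300 (Access, non-case), c = 553 (No access, case), d = 626.
Risk in exposed = 455/755 = 0.602649; risk in unexposed = 553/1179 = 0.469042.
Risk difference = 0.602649 − 0.469042 = 0.133607

0.1336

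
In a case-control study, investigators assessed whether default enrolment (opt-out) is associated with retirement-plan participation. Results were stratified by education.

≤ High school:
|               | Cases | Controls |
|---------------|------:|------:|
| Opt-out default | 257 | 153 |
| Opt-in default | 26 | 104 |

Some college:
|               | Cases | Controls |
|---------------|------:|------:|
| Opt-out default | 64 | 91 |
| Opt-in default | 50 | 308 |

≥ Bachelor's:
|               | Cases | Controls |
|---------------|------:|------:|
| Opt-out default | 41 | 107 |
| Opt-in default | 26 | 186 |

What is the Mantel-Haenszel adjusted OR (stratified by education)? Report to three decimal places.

OR_MH = Σ(aᵢdᵢ/nᵢ) / Σ(bᵢcᵢ/nᵢ), where nᵢ is the stratum total.
Stratum 1 (≤ High school): n = 540; a·d/n = 257·104/540 = 49.4963; b·c/n = 153·26/540 = 7.3667
Stratum 2 (Some college): n = 513; a·d/n = 64·308/513 = 38.4250; b·c/n = 91·50/513 = 8.8694
Stratum 3 (≥ Bachelor's): n = 360; a·d/n = 41·186/360 = 21.1833; b·c/n = 107·26/360 = 7.7278
OR_MH = (49.4963 + 38.4250 + 21.1833) / (7.3667 + 8.8694 + 7.7278) = 109.1046 / 23.9638 = 4.55288

4.553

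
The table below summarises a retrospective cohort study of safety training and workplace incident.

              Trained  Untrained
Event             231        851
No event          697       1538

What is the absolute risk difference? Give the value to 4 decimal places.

-0.1073

Reading the table with exposure as columns: a = 231 (Trained, case), b = 697 (Trained, non-case), c = 851 (Untrained, case), d = 1538.
Risk in exposed = 231/928 = 0.248922; risk in unexposed = 851/2389 = 0.356216.
Risk difference = 0.248922 − 0.356216 = -0.107294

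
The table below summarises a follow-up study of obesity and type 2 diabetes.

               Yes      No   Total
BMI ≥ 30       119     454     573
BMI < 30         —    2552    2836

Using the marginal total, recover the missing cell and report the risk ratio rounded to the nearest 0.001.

The missing cell is in the unexposed row: 2836 − 2552 = 284.
So a = 119, b = 454, c = 284, d = 2552.
RR = [a/(a+b)] / [c/(c+d)] = (119/573) / (284/2836) = 0.20768/0.10014 = 2.07386

2.074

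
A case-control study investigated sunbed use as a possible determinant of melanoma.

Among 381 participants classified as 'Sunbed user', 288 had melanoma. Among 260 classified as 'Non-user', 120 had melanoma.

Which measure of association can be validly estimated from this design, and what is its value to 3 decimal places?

From the description: a = 288, b = 93, c = 120, d = 140.
This is a case-control study: participants were sampled on outcome status, so risks in the source population cannot be estimated directly — relative risk is not valid here. The odds ratio is the appropriate measure.
OR = (a·d)/(b·c) = (288 × 140) / (93 × 120) = 40320 / 11160 = 3.61290

3.613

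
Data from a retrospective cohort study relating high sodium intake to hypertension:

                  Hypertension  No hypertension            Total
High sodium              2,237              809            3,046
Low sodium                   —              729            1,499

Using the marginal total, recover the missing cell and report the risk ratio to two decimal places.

1.43

The missing cell is in the unexposed row: 1499 − 729 = 770.
So a = 2237, b = 809, c = 770, d = 729.
RR = [a/(a+b)] / [c/(c+d)] = (2237/3046) / (770/1499) = 0.73441/0.51368 = 1.42971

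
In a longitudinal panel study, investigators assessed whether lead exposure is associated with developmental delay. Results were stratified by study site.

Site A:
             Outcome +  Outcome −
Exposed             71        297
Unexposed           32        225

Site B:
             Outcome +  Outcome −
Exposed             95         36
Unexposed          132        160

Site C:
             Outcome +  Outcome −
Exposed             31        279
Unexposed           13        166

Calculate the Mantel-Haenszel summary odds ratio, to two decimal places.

OR_MH = Σ(aᵢdᵢ/nᵢ) / Σ(bᵢcᵢ/nᵢ), where nᵢ is the stratum total.
Stratum 1 (Site A): n = 625; a·d/n = 71·225/625 = 25.5600; b·c/n = 297·32/625 = 15.2064
Stratum 2 (Site B): n = 423; a·d/n = 95·160/423 = 35.9338; b·c/n = 36·132/423 = 11.2340
Stratum 3 (Site C): n = 489; a·d/n = 31·166/489 = 10.5235; b·c/n = 279·13/489 = 7.4172
OR_MH = (25.5600 + 35.9338 + 10.5235) / (15.2064 + 11.2340 + 7.4172) = 72.0173 / 33.8576 = 2.12706

2.13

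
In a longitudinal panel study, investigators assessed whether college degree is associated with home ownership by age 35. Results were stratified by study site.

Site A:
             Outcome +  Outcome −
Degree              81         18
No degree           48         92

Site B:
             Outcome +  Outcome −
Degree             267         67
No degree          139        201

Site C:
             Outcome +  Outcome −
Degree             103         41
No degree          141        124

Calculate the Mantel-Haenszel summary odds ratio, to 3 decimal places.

4.499

OR_MH = Σ(aᵢdᵢ/nᵢ) / Σ(bᵢcᵢ/nᵢ), where nᵢ is the stratum total.
Stratum 1 (Site A): n = 239; a·d/n = 81·92/239 = 31.1799; b·c/n = 18·48/239 = 3.6151
Stratum 2 (Site B): n = 674; a·d/n = 267·201/674 = 79.6246; b·c/n = 67·139/674 = 13.8175
Stratum 3 (Site C): n = 409; a·d/n = 103·124/409 = 31.2274; b·c/n = 41·141/409 = 14.1345
OR_MH = (31.1799 + 79.6246 + 31.2274) / (3.6151 + 13.8175 + 14.1345) = 142.0319 / 31.5670 = 4.49937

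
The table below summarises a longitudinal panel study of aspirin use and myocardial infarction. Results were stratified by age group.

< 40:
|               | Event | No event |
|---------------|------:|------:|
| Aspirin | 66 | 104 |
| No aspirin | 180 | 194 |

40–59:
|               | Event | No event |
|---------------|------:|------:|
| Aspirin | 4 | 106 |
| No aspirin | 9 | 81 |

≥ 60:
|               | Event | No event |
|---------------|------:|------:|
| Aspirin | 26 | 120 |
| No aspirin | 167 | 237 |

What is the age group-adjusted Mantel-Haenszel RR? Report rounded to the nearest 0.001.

0.628

RR_MH = Σ(aᵢ·n₀ᵢ/nᵢ) / Σ(cᵢ·n₁ᵢ/nᵢ), with n₁ᵢ = aᵢ+bᵢ (exposed), n₀ᵢ = cᵢ+dᵢ (unexposed), nᵢ = n₁ᵢ+n₀ᵢ.
Stratum 1 (< 40): n₁ = 170, n₀ = 374, n = 544; a·n₀/n = 66·374/544 = 45.3750; c·n₁/n = 180·170/544 = 56.2500
Stratum 2 (40–59): n₁ = 110, n₀ = 90, n = 200; a·n₀/n = 4·90/200 = 1.8000; c·n₁/n = 9·110/200 = 4.9500
Stratum 3 (≥ 60): n₁ = 146, n₀ = 404, n = 550; a·n₀/n = 26·404/550 = 19.0982; c·n₁/n = 167·146/550 = 44.3309
RR_MH = (45.3750 + 1.8000 + 19.0982) / (56.2500 + 4.9500 + 44.3309) = 66.2732 / 105.5309 = 0.62800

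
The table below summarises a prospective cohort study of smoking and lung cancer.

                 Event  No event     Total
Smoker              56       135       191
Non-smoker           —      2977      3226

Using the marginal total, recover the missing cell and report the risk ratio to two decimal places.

3.80

The missing cell is in the unexposed row: 3226 − 2977 = 249.
So a = 56, b = 135, c = 249, d = 2977.
RR = [a/(a+b)] / [c/(c+d)] = (56/191) / (249/3226) = 0.29319/0.07719 = 3.79857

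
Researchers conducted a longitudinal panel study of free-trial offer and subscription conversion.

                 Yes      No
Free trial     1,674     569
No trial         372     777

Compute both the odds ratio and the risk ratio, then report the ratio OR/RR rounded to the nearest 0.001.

Cells: a = 1674, b = 569, c = 372, d = 777.
OR = (1674·777)/(569·372) = 1300698/211668 = 6.14499
Risk in exposed = 1674/2243 = 0.74632; risk in unexposed = 372/1149 = 0.32376; RR = 2.30517
OR/RR = 6.14499 / 2.30517 = 2.66574
The outcome is not rare, so the OR lies further from 1 than the RR.

2.666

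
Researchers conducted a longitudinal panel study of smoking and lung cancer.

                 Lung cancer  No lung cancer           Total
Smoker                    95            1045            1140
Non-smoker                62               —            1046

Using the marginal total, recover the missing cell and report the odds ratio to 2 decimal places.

The missing cell is in the unexposed row: 1046 − 62 = 984.
So a = 95, b = 1045, c = 62, d = 984.
OR = (a·d)/(b·c) = (95 × 984) / (1045 × 62) = 93480 / 64790 = 1.44282

1.44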